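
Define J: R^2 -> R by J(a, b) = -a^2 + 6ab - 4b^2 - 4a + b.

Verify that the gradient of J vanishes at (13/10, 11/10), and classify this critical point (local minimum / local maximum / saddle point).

∇J = (-2a + 6b - 4, 6a - 8b + 1); substituting (13/10, 11/10) gives ∇J = (0, 0), so (13/10, 11/10) is indeed a critical point.
The Hessian of J is constant: H = [[-2, 6], [6, -8]].
det(H) = (-2)·(-8) − 6² = -20.
Since det(H) < 0, H is indefinite and the critical point is a saddle point.

saddle point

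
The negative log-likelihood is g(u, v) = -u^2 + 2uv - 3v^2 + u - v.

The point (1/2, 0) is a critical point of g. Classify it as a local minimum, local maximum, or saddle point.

The Hessian of g is constant: H = [[-2, 2], [2, -6]].
det(H) = (-2)·(-6) − 2² = 8.
det(H) > 0 and tr(H) = -8 < 0, so H is negative definite and the point is a local maximum.

local maximum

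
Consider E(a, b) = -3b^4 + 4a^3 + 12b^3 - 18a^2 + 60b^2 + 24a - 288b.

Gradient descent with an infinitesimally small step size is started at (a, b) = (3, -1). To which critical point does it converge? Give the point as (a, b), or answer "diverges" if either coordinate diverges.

E is separable, so gradient descent decouples: a follows -∂E/∂a, b follows -∂E/∂b.
∂E/∂a = 12(a - 2)(a - 1); at a=3 this is 24, so a decreases.
∂E/∂b = -12(b - 4)(b - 2)(b + 3); at b=-1 this is -360, so b increases.
a converges to its nearest critical value 2 (a local min of the a-part); b converges to 2. The iterate converges to (2, 2).

(2, 2)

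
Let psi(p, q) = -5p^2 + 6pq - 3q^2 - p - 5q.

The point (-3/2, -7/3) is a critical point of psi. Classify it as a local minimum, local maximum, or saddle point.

local maximum

The Hessian of psi is constant: H = [[-10, 6], [6, -6]].
det(H) = (-10)·(-6) − 6² = 24.
det(H) > 0 and tr(H) = -16 < 0, so H is negative definite and the point is a local maximum.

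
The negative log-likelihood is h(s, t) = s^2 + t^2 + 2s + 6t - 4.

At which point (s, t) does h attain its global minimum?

(-1, -3)

h(s,t) separates as P(s) + Q(t) − 4, so its minimum is min P + min Q − 4.
P'(s) = 2s + 2 vanishes at s ∈ {-1}; Q'(t) = 2(t + 3) vanishes at t ∈ {-3}.
Local minima of P (where P''>0): P(-1)=-1. Local minima of Q: Q(-3)=-9.
So the global minimum of h is P(-1) + Q(-3) − 4 = -1 − 9 − 4 = -14, attained at (-1, -3).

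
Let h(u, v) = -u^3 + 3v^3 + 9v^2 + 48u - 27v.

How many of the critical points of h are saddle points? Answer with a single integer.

h separates as a function of u plus a function of v, so ∇h=0 decouples.
∂h/∂u = -3(u - 4)(u + 4) = 0 at u ∈ {-4, 4}; ∂h/∂v = 9(v - 1)(v + 3) = 0 at v ∈ {-3, 1}.
The Hessian is diagonal: diag(h_uu, h_vv). Second derivatives: h_uu(-4)=24, h_uu(4)=-24; h_vv(-3)=-36, h_vv(1)=36.
Saddle points occur where the two diagonal entries have opposite signs: (-4, -3), (4, 1). Count: 2.

2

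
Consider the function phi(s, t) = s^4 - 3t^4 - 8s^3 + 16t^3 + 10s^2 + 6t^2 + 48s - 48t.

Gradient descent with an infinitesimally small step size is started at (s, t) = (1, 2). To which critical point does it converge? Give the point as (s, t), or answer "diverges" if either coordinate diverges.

phi is separable, so gradient descent decouples: s follows -∂phi/∂s, t follows -∂phi/∂t.
∂phi/∂s = 4(s - 4)(s - 3)(s + 1); at s=1 this is 48, so s decreases.
∂phi/∂t = -12(t - 4)(t - 1)(t + 1); at t=2 this is 72, so t decreases.
s converges to its nearest critical value -1 (a local min of the s-part); t converges to 1. The iterate converges to (-1, 1).

(-1, 1)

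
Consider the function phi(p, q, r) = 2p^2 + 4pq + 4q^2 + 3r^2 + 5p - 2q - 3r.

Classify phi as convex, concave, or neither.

convex

phi is quadratic, so its Hessian is the constant matrix H = [[4, 4, 0], [4, 8, 0], [0, 0, 6]].
Leading principal minors: 4, 16, 96.
All positive ⇒ H ≻ 0 ⇒ convex.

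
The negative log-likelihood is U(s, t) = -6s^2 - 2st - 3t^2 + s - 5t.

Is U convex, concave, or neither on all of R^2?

concave

U is quadratic, so its Hessian is the constant matrix H = [[-12, -2], [-2, -6]].
det(H) = 68, tr(H) = -18.
det(H) > 0 and tr(H) < 0, so H is negative definite everywhere: concave.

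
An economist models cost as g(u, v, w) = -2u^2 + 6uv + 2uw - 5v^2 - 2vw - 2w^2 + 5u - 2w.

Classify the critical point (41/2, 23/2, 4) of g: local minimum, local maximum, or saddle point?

local maximum

The Hessian is constant: H = [[-4, 6, 2], [6, -10, -2], [2, -2, -4]].
Leading principal minors: Δ₁ = -4, Δ₂ = 4, Δ₃ = -8.
The minors alternate sign starting negative (−, +, −), so H is negative definite: a local maximum.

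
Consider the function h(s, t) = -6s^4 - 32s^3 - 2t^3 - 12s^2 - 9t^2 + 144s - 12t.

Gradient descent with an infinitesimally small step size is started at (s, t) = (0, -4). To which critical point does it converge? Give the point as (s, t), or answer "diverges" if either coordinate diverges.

(-2, -2)

h is separable, so gradient descent decouples: s follows -∂h/∂s, t follows -∂h/∂t.
∂h/∂s = -24(s - 1)(s + 2)(s + 3); at s=0 this is 144, so s decreases.
∂h/∂t = -6(t + 1)(t + 2); at t=-4 this is -36, so t increases.
s converges to its nearest critical value -2 (a local min of the s-part); t converges to -2. The iterate converges to (-2, -2).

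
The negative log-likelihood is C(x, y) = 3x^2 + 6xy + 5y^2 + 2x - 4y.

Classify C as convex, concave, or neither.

C is quadratic, so its Hessian is the constant matrix H = [[6, 6], [6, 10]].
det(H) = 24, tr(H) = 16.
det(H) > 0 and tr(H) > 0, so H is positive definite everywhere: convex.

convex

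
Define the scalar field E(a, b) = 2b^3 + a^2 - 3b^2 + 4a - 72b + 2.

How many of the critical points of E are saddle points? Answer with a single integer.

E separates as a function of a plus a function of b, so ∇E=0 decouples.
∂E/∂a = 2(a + 2) = 0 at a ∈ {-2}; ∂E/∂b = 6(b - 4)(b + 3) = 0 at b ∈ {-3, 4}.
The Hessian is diagonal: diag(E_aa, E_bb). Second derivatives: E_aa(-2)=2; E_bb(-3)=-42, E_bb(4)=42.
Saddle points occur where the two diagonal entries have opposite signs: (-2, -3). Count: 1.

1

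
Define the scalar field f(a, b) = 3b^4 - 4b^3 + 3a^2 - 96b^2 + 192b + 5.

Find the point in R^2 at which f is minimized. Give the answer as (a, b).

f(a,b) separates as P(a) + Q(b) + 5, so its minimum is min P + min Q + 5.
P'(a) = 6a vanishes at a ∈ {0}; Q'(b) = 12(b - 4)(b - 1)(b + 4) vanishes at b ∈ {-4, 1, 4}.
Local minima of P (where P''>0): P(0)=0. Local minima of Q: Q(-4)=-1280, Q(4)=-256.
So the global minimum of f is P(0) + Q(-4) + 5 = 0 − 1280 + 5 = -1275, attained at (0, -4).

(0, -4)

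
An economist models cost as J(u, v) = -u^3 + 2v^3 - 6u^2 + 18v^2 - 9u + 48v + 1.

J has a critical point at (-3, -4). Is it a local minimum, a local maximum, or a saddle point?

The mixed partial ∂²J/∂u∂v is 0, so the Hessian at any point is diag(J_uu, J_vv) = diag(-6(u + 2), 12(v + 3)).
At (-3, -4): H = diag(6, -12).
The eigenvalues have opposite signs, so H is indefinite: a saddle point.

saddle point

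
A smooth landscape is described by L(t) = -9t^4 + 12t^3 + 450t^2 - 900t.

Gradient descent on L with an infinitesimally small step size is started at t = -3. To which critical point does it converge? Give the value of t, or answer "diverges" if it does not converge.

1

L'(t) = -36(t - 5)(t - 1)(t + 5), so L'(-3) = -2304.
Gradient descent moves in the -L' direction, i.e. t is increasing.
The nearest critical point in that direction is t = 1, where L'' = 864 > 0 (a local minimum). The iterate converges there.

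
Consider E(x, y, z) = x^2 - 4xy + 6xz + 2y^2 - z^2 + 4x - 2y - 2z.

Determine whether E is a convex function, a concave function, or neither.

neither

E is quadratic, so its Hessian is the constant matrix H = [[2, -4, 6], [-4, 4, 0], [6, 0, -2]].
Leading principal minors: 2, -8, -128.
Neither pattern holds ⇒ H is indefinite ⇒ neither convex nor concave.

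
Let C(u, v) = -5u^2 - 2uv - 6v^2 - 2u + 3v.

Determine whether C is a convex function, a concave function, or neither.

concave

C is quadratic, so its Hessian is the constant matrix H = [[-10, -2], [-2, -12]].
det(H) = 116, tr(H) = -22.
det(H) > 0 and tr(H) < 0, so H is negative definite everywhere: concave.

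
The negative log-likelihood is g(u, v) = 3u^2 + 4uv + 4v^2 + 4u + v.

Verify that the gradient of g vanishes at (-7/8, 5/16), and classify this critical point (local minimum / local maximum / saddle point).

∇g = (6u + 4v + 4, 4u + 8v + 1); substituting (-7/8, 5/16) gives ∇g = (0, 0), so (-7/8, 5/16) is indeed a critical point.
The Hessian of g is constant: H = [[6, 4], [4, 8]].
det(H) = 6·8 − 4² = 32.
det(H) > 0 and tr(H) = 14 > 0, so H is positive definite and the point is a local minimum.

local minimum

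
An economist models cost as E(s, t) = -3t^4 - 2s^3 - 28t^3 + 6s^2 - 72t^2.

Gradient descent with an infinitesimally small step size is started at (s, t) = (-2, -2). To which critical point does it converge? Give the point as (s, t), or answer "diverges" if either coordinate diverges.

(0, -3)

E is separable, so gradient descent decouples: s follows -∂E/∂s, t follows -∂E/∂t.
∂E/∂s = -6s(s - 2); at s=-2 this is -48, so s increases.
∂E/∂t = -12t(t + 3)(t + 4); at t=-2 this is 48, so t decreases.
s converges to its nearest critical value 0 (a local min of the s-part); t converges to -3. The iterate converges to (0, -3).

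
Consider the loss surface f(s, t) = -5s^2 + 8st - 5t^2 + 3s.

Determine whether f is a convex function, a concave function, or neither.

concave

f is quadratic, so its Hessian is the constant matrix H = [[-10, 8], [8, -10]].
det(H) = 36, tr(H) = -20.
det(H) > 0 and tr(H) < 0, so H is negative definite everywhere: concave.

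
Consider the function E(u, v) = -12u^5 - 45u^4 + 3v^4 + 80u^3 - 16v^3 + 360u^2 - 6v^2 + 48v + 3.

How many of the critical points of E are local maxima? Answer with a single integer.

E separates as a function of u plus a function of v, so ∇E=0 decouples.
∂E/∂u = -60u(u - 2)(u + 2)(u + 3) = 0 at u ∈ {-3, -2, 0, 2}; ∂E/∂v = 12(v - 4)(v - 1)(v + 1) = 0 at v ∈ {-1, 1, 4}.
The Hessian is diagonal: diag(E_uu, E_vv). Second derivatives: E_uu(-3)=900, E_uu(-2)=-480, E_uu(0)=720, E_uu(2)=-2400; E_vv(-1)=120, E_vv(1)=-72, E_vv(4)=180.
Local maxima occur where both diagonal entries negative: (-2, 1), (2, 1). Count: 2.

2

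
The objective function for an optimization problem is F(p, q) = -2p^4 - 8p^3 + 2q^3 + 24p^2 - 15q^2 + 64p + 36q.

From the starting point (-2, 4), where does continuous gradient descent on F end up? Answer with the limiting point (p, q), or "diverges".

F is separable, so gradient descent decouples: p follows -∂F/∂p, q follows -∂F/∂q.
∂F/∂p = -8(p - 2)(p + 1)(p + 4); at p=-2 this is -64, so p increases.
∂F/∂q = 6(q - 3)(q - 2); at q=4 this is 12, so q decreases.
p converges to its nearest critical value -1 (a local min of the p-part); q converges to 3. The iterate converges to (-1, 3).

(-1, 3)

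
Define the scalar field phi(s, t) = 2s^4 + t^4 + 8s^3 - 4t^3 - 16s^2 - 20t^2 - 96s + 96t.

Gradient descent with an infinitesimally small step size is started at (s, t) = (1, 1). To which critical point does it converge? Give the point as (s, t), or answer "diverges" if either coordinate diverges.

(2, -3)

phi is separable, so gradient descent decouples: s follows -∂phi/∂s, t follows -∂phi/∂t.
∂phi/∂s = 8(s - 2)(s + 2)(s + 3); at s=1 this is -96, so s increases.
∂phi/∂t = 4(t - 4)(t - 2)(t + 3); at t=1 this is 48, so t decreases.
s converges to its nearest critical value 2 (a local min of the s-part); t converges to -3. The iterate converges to (2, -3).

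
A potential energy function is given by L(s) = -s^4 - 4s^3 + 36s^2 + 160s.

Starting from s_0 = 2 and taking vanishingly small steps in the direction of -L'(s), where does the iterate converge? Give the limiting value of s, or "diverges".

L'(s) = -4(s - 4)(s + 2)(s + 5), so L'(2) = 224.
Gradient descent moves in the -L' direction, i.e. s is decreasing.
The nearest critical point in that direction is s = -2, where L'' = 72 > 0 (a local minimum). The iterate converges there.

-2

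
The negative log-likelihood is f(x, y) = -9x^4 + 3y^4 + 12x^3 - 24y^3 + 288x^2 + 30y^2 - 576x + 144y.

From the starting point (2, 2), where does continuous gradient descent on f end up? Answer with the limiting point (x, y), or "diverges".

(1, -1)

f is separable, so gradient descent decouples: x follows -∂f/∂x, y follows -∂f/∂y.
∂f/∂x = -36(x - 4)(x - 1)(x + 4); at x=2 this is 432, so x decreases.
∂f/∂y = 12(y - 4)(y - 3)(y + 1); at y=2 this is 72, so y decreases.
x converges to its nearest critical value 1 (a local min of the x-part); y converges to -1. The iterate converges to (1, -1).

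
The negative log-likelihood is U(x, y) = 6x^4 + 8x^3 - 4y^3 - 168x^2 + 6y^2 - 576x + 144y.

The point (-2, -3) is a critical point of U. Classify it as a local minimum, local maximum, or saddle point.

saddle point

The mixed partial ∂²U/∂x∂y is 0, so the Hessian at any point is diag(U_xx, U_yy) = diag(24(3x^2 + 2x - 14), 12(-2y + 1)).
At (-2, -3): H = diag(-144, 84).
The eigenvalues have opposite signs, so H is indefinite: a saddle point.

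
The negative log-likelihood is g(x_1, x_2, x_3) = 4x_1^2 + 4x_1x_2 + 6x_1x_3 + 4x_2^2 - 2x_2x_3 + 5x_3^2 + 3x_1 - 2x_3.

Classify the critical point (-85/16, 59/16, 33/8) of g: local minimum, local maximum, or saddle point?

The Hessian is constant: H = [[8, 4, 6], [4, 8, -2], [6, -2, 10]].
Leading principal minors: Δ₁ = 8, Δ₂ = 48, Δ₃ = 64.
All leading minors are positive, so H is positive definite: a local minimum.

local minimum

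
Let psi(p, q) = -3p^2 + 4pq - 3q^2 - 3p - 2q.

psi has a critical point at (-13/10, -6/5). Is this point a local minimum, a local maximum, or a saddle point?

local maximum

The Hessian of psi is constant: H = [[-6, 4], [4, -6]].
det(H) = (-6)·(-6) − 4² = 20.
det(H) > 0 and tr(H) = -12 < 0, so H is negative definite and the point is a local maximum.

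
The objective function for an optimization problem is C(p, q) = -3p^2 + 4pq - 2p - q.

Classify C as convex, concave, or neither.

C is quadratic, so its Hessian is the constant matrix H = [[-6, 4], [4, 0]].
det(H) = -16, tr(H) = -6.
det(H) < 0, so H is indefinite: neither convex nor concave.

neither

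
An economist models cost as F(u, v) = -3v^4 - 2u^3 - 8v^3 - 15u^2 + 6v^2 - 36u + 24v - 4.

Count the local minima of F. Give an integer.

1

F separates as a function of u plus a function of v, so ∇F=0 decouples.
∂F/∂u = -6(u + 2)(u + 3) = 0 at u ∈ {-3, -2}; ∂F/∂v = -12(v - 1)(v + 1)(v + 2) = 0 at v ∈ {-2, -1, 1}.
The Hessian is diagonal: diag(F_uu, F_vv). Second derivatives: F_uu(-3)=6, F_uu(-2)=-6; F_vv(-2)=-36, F_vv(-1)=24, F_vv(1)=-72.
Local minima occur where both diagonal entries positive: (-3, -1). Count: 1.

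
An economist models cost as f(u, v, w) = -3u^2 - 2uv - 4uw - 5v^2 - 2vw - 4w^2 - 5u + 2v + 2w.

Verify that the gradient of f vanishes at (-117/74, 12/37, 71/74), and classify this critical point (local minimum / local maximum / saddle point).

local maximum

∇f = (-6u - 2v - 4w - 5, -2u - 10v - 2w + 2, -4u - 2v - 8w + 2); substituting (-117/74, 12/37, 71/74) gives ∇f = (0, 0, 0), so (-117/74, 12/37, 71/74) is indeed a critical point.
The Hessian is constant: H = [[-6, -2, -4], [-2, -10, -2], [-4, -2, -8]].
Leading principal minors: Δ₁ = -6, Δ₂ = 56, Δ₃ = -296.
The minors alternate sign starting negative (−, +, −), so H is negative definite: a local maximum.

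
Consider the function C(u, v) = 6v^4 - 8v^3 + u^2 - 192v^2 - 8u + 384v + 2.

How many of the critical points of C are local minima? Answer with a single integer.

2

C separates as a function of u plus a function of v, so ∇C=0 decouples.
∂C/∂u = 2(u - 4) = 0 at u ∈ {4}; ∂C/∂v = 24(v - 4)(v - 1)(v + 4) = 0 at v ∈ {-4, 1, 4}.
The Hessian is diagonal: diag(C_uu, C_vv). Second derivatives: C_uu(4)=2; C_vv(-4)=960, C_vv(1)=-360, C_vv(4)=576.
Local minima occur where both diagonal entries positive: (4, -4), (4, 4). Count: 2.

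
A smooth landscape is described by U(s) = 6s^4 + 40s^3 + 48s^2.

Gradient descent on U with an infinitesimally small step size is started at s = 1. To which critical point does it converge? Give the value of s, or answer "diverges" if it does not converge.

0

U'(s) = 24s(s + 1)(s + 4), so U'(1) = 240.
Gradient descent moves in the -U' direction, i.e. s is decreasing.
The nearest critical point in that direction is s = 0, where U'' = 96 > 0 (a local minimum). The iterate converges there.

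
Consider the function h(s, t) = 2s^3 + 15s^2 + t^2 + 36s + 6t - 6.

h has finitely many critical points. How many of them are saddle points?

h separates as a function of s plus a function of t, so ∇h=0 decouples.
∂h/∂s = 6(s + 2)(s + 3) = 0 at s ∈ {-3, -2}; ∂h/∂t = 2(t + 3) = 0 at t ∈ {-3}.
The Hessian is diagonal: diag(h_ss, h_tt). Second derivatives: h_ss(-3)=-6, h_ss(-2)=6; h_tt(-3)=2.
Saddle points occur where the two diagonal entries have opposite signs: (-3, -3). Count: 1.

1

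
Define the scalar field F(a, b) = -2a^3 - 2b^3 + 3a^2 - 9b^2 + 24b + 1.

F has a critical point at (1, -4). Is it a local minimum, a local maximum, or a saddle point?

saddle point

The mixed partial ∂²F/∂a∂b is 0, so the Hessian at any point is diag(F_aa, F_bb) = diag(6(-2a + 1), -6(2b + 3)).
At (1, -4): H = diag(-6, 30).
The eigenvalues have opposite signs, so H is indefinite: a saddle point.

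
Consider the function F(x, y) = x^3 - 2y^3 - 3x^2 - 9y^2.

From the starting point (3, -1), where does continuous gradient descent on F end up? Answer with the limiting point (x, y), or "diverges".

(2, -3)

F is separable, so gradient descent decouples: x follows -∂F/∂x, y follows -∂F/∂y.
∂F/∂x = 3x(x - 2); at x=3 this is 9, so x decreases.
∂F/∂y = -6y(y + 3); at y=-1 this is 12, so y decreases.
x converges to its nearest critical value 2 (a local min of the x-part); y converges to -3. The iterate converges to (2, -3).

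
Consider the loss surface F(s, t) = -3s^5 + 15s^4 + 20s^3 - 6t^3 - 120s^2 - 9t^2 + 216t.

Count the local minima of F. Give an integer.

2

F separates as a function of s plus a function of t, so ∇F=0 decouples.
∂F/∂s = -15s(s - 4)(s - 2)(s + 2) = 0 at s ∈ {-2, 0, 2, 4}; ∂F/∂t = -18(t - 3)(t + 4) = 0 at t ∈ {-4, 3}.
The Hessian is diagonal: diag(F_ss, F_tt). Second derivatives: F_ss(-2)=720, F_ss(0)=-240, F_ss(2)=240, F_ss(4)=-720; F_tt(-4)=126, F_tt(3)=-126.
Local minima occur where both diagonal entries positive: (-2, -4), (2, -4). Count: 2.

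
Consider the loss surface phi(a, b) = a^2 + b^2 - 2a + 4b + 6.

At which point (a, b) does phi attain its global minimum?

(1, -2)

phi(a,b) separates as P(a) + Q(b) + 6, so its minimum is min P + min Q + 6.
P'(a) = 2a - 2 vanishes at a ∈ {1}; Q'(b) = 2b + 4 vanishes at b ∈ {-2}.
Local minima of P (where P''>0): P(1)=-1. Local minima of Q: Q(-2)=-4.
So the global minimum of phi is P(1) + Q(-2) + 6 = -1 − 4 + 6 = 1, attained at (1, -2).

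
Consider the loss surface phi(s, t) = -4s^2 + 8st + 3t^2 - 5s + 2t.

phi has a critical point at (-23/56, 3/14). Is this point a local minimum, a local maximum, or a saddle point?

The Hessian of phi is constant: H = [[-8, 8], [8, 6]].
det(H) = (-8)·6 − 8² = -112.
Since det(H) < 0, H is indefinite and the critical point is a saddle point.

saddle point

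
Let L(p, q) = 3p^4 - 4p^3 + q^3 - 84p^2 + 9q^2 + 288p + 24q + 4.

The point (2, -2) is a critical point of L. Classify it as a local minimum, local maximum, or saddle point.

The mixed partial ∂²L/∂p∂q is 0, so the Hessian at any point is diag(L_pp, L_qq) = diag(12(3p^2 - 2p - 14), 6(q + 3)).
At (2, -2): H = diag(-72, 6).
The eigenvalues have opposite signs, so H is indefinite: a saddle point.

saddle point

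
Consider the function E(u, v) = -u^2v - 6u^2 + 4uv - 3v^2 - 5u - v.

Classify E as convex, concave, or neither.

The term -u^2v is cubic, so the Hessian is not constant.
∂²E/∂u² = -2v - 12, which takes both signs as v varies (negative for sufficiently large v). A diagonal entry of the Hessian changing sign means the Hessian is neither positive- nor negative-semidefinite on all of R^2.

neither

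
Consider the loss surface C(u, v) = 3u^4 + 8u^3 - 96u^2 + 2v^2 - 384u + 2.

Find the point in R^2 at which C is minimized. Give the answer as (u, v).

C(u,v) separates as P(u) + Q(v) + 2, so its minimum is min P + min Q + 2.
P'(u) = 12(u - 4)(u + 2)(u + 4) vanishes at u ∈ {-4, -2, 4}; Q'(v) = 4v vanishes at v ∈ {0}.
Local minima of P (where P''>0): P(-4)=256, P(4)=-1792. Local minima of Q: Q(0)=0.
So the global minimum of C is P(4) + Q(0) + 2 = -1792 + 0 + 2 = -1790, attained at (4, 0).

(4, 0)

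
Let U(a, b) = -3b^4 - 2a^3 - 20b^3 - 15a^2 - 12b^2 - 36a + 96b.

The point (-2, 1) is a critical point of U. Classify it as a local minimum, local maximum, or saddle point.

local maximum

The mixed partial ∂²U/∂a∂b is 0, so the Hessian at any point is diag(U_aa, U_bb) = diag(-6(2a + 5), -12(3b^2 + 10b + 2)).
At (-2, 1): H = diag(-6, -180).
Both eigenvalues are negative, so H is negative definite: a local maximum.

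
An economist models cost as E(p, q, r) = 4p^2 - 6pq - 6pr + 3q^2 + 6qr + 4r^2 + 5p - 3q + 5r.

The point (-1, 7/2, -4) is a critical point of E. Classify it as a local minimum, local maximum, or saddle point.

The Hessian is constant: H = [[8, -6, -6], [-6, 6, 6], [-6, 6, 8]].
Leading principal minors: Δ₁ = 8, Δ₂ = 12, Δ₃ = 24.
All leading minors are positive, so H is positive definite: a local minimum.

local minimum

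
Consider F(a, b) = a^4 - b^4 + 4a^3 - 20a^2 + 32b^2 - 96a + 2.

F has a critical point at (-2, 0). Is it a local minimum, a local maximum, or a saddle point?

The mixed partial ∂²F/∂a∂b is 0, so the Hessian at any point is diag(F_aa, F_bb) = diag(4(3a^2 + 6a - 10), 4(-3b^2 + 16)).
At (-2, 0): H = diag(-40, 64).
The eigenvalues have opposite signs, so H is indefinite: a saddle point.

saddle point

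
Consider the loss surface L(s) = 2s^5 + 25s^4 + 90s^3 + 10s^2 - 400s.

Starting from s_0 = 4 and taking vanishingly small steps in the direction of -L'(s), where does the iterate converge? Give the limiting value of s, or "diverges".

1

L'(s) = 10(s - 1)(s + 2)(s + 4)(s + 5), so L'(4) = 12960.
Gradient descent moves in the -L' direction, i.e. s is decreasing.
The nearest critical point in that direction is s = 1, where L'' = 900 > 0 (a local minimum). The iterate converges there.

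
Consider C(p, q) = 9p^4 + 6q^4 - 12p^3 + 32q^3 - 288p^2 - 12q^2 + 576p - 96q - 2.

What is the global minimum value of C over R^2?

-4162

C(p,q) separates as A(p) + B(q) − 2, so its minimum is min A + min B − 2.
A'(p) = 36(p - 4)(p - 1)(p + 4) vanishes at p ∈ {-4, 1, 4}; B'(q) = 24(q - 1)(q + 1)(q + 4) vanishes at q ∈ {-4, -1, 1}.
Local minima of A (where A''>0): A(-4)=-3840, A(4)=-768. Local minima of B: B(-4)=-320, B(1)=-70.
So the global minimum of C is A(-4) + B(-4) − 2 = -3840 − 320 − 2 = -4162, attained at (-4, -4).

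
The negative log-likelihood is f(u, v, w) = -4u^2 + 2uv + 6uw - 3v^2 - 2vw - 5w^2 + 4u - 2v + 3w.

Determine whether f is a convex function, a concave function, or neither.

f is quadratic, so its Hessian is the constant matrix H = [[-8, 2, 6], [2, -6, -2], [6, -2, -10]].
Leading principal minors: -8, 44, -240.
Signs alternate −, +, − ⇒ H ≺ 0 ⇒ concave.

concave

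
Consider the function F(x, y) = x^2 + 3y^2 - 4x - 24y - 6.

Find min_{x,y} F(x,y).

-58

F(x,y) separates as P(x) + Q(y) − 6, so its minimum is min P + min Q − 6.
P'(x) = 2x - 4 vanishes at x ∈ {2}; Q'(y) = 6y - 24 vanishes at y ∈ {4}.
Local minima of P (where P''>0): P(2)=-4. Local minima of Q: Q(4)=-48.
So the global minimum of F is P(2) + Q(4) − 6 = -4 − 48 − 6 = -58, attained at (2, 4).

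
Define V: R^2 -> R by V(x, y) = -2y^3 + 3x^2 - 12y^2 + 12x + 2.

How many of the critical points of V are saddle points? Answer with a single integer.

V separates as a function of x plus a function of y, so ∇V=0 decouples.
∂V/∂x = 6(x + 2) = 0 at x ∈ {-2}; ∂V/∂y = -6y(y + 4) = 0 at y ∈ {-4, 0}.
The Hessian is diagonal: diag(V_xx, V_yy). Second derivatives: V_xx(-2)=6; V_yy(-4)=24, V_yy(0)=-24.
Saddle points occur where the two diagonal entries have opposite signs: (-2, 0). Count: 1.

1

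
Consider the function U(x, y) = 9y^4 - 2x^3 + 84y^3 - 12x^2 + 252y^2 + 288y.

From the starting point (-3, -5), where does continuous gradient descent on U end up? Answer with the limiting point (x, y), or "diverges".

U is separable, so gradient descent decouples: x follows -∂U/∂x, y follows -∂U/∂y.
∂U/∂x = -6x(x + 4); at x=-3 this is 18, so x decreases.
∂U/∂y = 36(y + 1)(y + 2)(y + 4); at y=-5 this is -432, so y increases.
x converges to its nearest critical value -4 (a local min of the x-part); y converges to -4. The iterate converges to (-4, -4).

(-4, -4)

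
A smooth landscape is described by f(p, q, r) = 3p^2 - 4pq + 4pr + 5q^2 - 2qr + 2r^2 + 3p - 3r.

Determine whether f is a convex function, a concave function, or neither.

convex

f is quadratic, so its Hessian is the constant matrix H = [[6, -4, 4], [-4, 10, -2], [4, -2, 4]].
Leading principal minors: 6, 44, 56.
All positive ⇒ H ≻ 0 ⇒ convex.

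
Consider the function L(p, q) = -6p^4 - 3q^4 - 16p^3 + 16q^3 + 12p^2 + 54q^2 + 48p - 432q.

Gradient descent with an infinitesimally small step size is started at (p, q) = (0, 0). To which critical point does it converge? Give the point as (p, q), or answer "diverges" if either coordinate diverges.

(-1, 3)

L is separable, so gradient descent decouples: p follows -∂L/∂p, q follows -∂L/∂q.
∂L/∂p = -24(p - 1)(p + 1)(p + 2); at p=0 this is 48, so p decreases.
∂L/∂q = -12(q - 4)(q - 3)(q + 3); at q=0 this is -432, so q increases.
p converges to its nearest critical value -1 (a local min of the p-part); q converges to 3. The iterate converges to (-1, 3).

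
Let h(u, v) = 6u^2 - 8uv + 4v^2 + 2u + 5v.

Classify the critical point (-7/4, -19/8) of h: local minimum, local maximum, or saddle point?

The Hessian of h is constant: H = [[12, -8], [-8, 8]].
det(H) = 12·8 − (-8)² = 32.
det(H) > 0 and tr(H) = 20 > 0, so H is positive definite and the point is a local minimum.

local minimum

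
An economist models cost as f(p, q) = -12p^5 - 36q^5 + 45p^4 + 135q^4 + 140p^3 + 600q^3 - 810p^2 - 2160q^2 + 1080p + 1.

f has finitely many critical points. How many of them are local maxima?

f separates as a function of p plus a function of q, so ∇f=0 decouples.
∂f/∂p = -60(p - 3)(p - 2)(p - 1)(p + 3) = 0 at p ∈ {-3, 1, 2, 3}; ∂f/∂q = -180q(q - 4)(q - 2)(q + 3) = 0 at q ∈ {-3, 0, 2, 4}.
The Hessian is diagonal: diag(f_pp, f_qq). Second derivatives: f_pp(-3)=7200, f_pp(1)=-480, f_pp(2)=300, f_pp(3)=-720; f_qq(-3)=18900, f_qq(0)=-4320, f_qq(2)=3600, f_qq(4)=-10080.
Local maxima occur where both diagonal entries negative: (1, 0), (1, 4), (3, 0), (3, 4). Count: 4.

4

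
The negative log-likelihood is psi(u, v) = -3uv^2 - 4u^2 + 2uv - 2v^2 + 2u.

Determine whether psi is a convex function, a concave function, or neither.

neither

The term -3uv^2 is cubic, so the Hessian is not constant.
∂²psi/∂v² = -6u - 4, which takes both signs as u varies (negative for sufficiently large u). A diagonal entry of the Hessian changing sign means the Hessian is neither positive- nor negative-semidefinite on all of R^2.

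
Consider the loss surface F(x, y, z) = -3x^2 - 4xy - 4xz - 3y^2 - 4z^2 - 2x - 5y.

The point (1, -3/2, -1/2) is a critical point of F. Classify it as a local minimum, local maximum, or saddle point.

The Hessian is constant: H = [[-6, -4, -4], [-4, -6, 0], [-4, 0, -8]].
Leading principal minors: Δ₁ = -6, Δ₂ = 20, Δ₃ = -64.
The minors alternate sign starting negative (−, +, −), so H is negative definite: a local maximum.

local maximum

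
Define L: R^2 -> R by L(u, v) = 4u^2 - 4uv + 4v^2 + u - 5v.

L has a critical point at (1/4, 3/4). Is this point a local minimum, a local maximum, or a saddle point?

The Hessian of L is constant: H = [[8, -4], [-4, 8]].
det(H) = 8·8 − (-4)² = 48.
det(H) > 0 and tr(H) = 16 > 0, so H is positive definite and the point is a local minimum.

local minimum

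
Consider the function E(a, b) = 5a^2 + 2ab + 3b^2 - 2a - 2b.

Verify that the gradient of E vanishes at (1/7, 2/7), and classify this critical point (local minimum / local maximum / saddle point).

local minimum

∇E = (10a + 2b - 2, 2a + 6b - 2); substituting (1/7, 2/7) gives ∇E = (0, 0), so (1/7, 2/7) is indeed a critical point.
The Hessian of E is constant: H = [[10, 2], [2, 6]].
det(H) = 10·6 − 2² = 56.
det(H) > 0 and tr(H) = 16 > 0, so H is positive definite and the point is a local minimum.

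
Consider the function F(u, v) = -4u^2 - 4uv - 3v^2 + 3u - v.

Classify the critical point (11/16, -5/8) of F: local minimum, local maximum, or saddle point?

local maximum

The Hessian of F is constant: H = [[-8, -4], [-4, -6]].
det(H) = (-8)·(-6) − (-4)² = 32.
det(H) > 0 and tr(H) = -14 < 0, so H is negative definite and the point is a local maximum.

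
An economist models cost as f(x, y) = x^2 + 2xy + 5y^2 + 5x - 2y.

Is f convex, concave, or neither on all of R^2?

f is quadratic, so its Hessian is the constant matrix H = [[2, 2], [2, 10]].
det(H) = 16, tr(H) = 12.
det(H) > 0 and tr(H) > 0, so H is positive definite everywhere: convex.

convex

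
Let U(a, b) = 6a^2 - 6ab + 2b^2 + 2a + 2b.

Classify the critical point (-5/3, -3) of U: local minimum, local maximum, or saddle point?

local minimum

The Hessian of U is constant: H = [[12, -6], [-6, 4]].
det(H) = 12·4 − (-6)² = 12.
det(H) > 0 and tr(H) = 16 > 0, so H is positive definite and the point is a local minimum.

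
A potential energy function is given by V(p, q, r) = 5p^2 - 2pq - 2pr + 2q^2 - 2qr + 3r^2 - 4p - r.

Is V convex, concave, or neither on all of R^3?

convex

V is quadratic, so its Hessian is the constant matrix H = [[10, -2, -2], [-2, 4, -2], [-2, -2, 6]].
Leading principal minors: 10, 36, 144.
All positive ⇒ H ≻ 0 ⇒ convex.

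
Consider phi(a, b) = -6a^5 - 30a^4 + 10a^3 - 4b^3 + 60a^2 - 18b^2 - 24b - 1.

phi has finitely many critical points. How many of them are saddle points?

4

phi separates as a function of a plus a function of b, so ∇phi=0 decouples.
∂phi/∂a = -30a(a - 1)(a + 1)(a + 4) = 0 at a ∈ {-4, -1, 0, 1}; ∂phi/∂b = -12(b + 1)(b + 2) = 0 at b ∈ {-2, -1}.
The Hessian is diagonal: diag(phi_aa, phi_bb). Second derivatives: phi_aa(-4)=1800, phi_aa(-1)=-180, phi_aa(0)=120, phi_aa(1)=-300; phi_bb(-2)=12, phi_bb(-1)=-12.
Saddle points occur where the two diagonal entries have opposite signs: (-4, -1), (-1, -2), (0, -1), (1, -2). Count: 4.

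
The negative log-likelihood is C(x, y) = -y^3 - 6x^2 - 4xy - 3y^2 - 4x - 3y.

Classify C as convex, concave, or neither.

neither

The term -y^3 is cubic, so the Hessian is not constant.
∂²C/∂y² = -6y - 6, which takes both signs as y varies (negative for sufficiently large y). A diagonal entry of the Hessian changing sign means the Hessian is neither positive- nor negative-semidefinite on all of R^2.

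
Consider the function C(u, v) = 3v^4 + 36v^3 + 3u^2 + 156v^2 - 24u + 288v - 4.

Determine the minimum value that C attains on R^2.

C(u,v) separates as P(u) + Q(v) − 4, so its minimum is min P + min Q − 4.
P'(u) = 6u - 24 vanishes at u ∈ {4}; Q'(v) = 12(v + 2)(v + 3)(v + 4) vanishes at v ∈ {-4, -3, -2}.
Local minima of P (where P''>0): P(4)=-48. Local minima of Q: Q(-4)=-192, Q(-2)=-192.
So the global minimum of C is P(4) + Q(-4) − 4 = -48 − 192 − 4 = -244, attained at (4, -4).

-244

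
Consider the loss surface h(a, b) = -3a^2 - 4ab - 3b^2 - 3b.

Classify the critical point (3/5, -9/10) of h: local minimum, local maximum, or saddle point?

The Hessian of h is constant: H = [[-6, -4], [-4, -6]].
det(H) = (-6)·(-6) − (-4)² = 20.
det(H) > 0 and tr(H) = -12 < 0, so H is negative definite and the point is a local maximum.

local maximum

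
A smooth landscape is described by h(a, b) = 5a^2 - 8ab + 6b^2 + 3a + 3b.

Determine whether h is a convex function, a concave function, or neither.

h is quadratic, so its Hessian is the constant matrix H = [[10, -8], [-8, 12]].
det(H) = 56, tr(H) = 22.
det(H) > 0 and tr(H) > 0, so H is positive definite everywhere: convex.

convex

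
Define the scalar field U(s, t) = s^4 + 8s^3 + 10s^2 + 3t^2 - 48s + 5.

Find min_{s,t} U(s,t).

-24

U(s,t) separates as P(s) + Q(t) + 5, so its minimum is min P + min Q + 5.
P'(s) = 4(s - 1)(s + 3)(s + 4) vanishes at s ∈ {-4, -3, 1}; Q'(t) = 6t vanishes at t ∈ {0}.
Local minima of P (where P''>0): P(-4)=96, P(1)=-29. Local minima of Q: Q(0)=0.
So the global minimum of U is P(1) + Q(0) + 5 = -29 + 0 + 5 = -24, attained at (1, 0).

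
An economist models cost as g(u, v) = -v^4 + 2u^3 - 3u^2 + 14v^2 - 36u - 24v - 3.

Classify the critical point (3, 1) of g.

The mixed partial ∂²g/∂u∂v is 0, so the Hessian at any point is diag(g_uu, g_vv) = diag(6(2u - 1), 4(-3v^2 + 7)).
At (3, 1): H = diag(30, 16).
Both eigenvalues are positive, so H is positive definite: a local minimum.

local minimum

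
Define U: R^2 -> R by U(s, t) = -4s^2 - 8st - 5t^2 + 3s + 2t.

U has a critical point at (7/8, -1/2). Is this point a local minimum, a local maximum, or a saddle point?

local maximum

The Hessian of U is constant: H = [[-8, -8], [-8, -10]].
det(H) = (-8)·(-10) − (-8)² = 16.
det(H) > 0 and tr(H) = -18 < 0, so H is negative definite and the point is a local maximum.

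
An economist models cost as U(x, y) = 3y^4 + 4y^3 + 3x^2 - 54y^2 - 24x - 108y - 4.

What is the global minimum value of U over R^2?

U(x,y) separates as P(x) + Q(y) − 4, so its minimum is min P + min Q − 4.
P'(x) = 6x - 24 vanishes at x ∈ {4}; Q'(y) = 12(y - 3)(y + 1)(y + 3) vanishes at y ∈ {-3, -1, 3}.
Local minima of P (where P''>0): P(4)=-48. Local minima of Q: Q(-3)=-27, Q(3)=-459.
So the global minimum of U is P(4) + Q(3) − 4 = -48 − 459 − 4 = -511, attained at (4, 3).

-511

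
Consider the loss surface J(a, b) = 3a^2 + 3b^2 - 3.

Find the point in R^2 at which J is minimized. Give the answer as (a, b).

J(a,b) separates as P(a) + Q(b) − 3, so its minimum is min P + min Q − 3.
P'(a) = 6a vanishes at a ∈ {0}; Q'(b) = 6b vanishes at b ∈ {0}.
Local minima of P (where P''>0): P(0)=0. Local minima of Q: Q(0)=0.
So the global minimum of J is P(0) + Q(0) − 3 = 0 + 0 − 3 = -3, attained at (0, 0).

(0, 0)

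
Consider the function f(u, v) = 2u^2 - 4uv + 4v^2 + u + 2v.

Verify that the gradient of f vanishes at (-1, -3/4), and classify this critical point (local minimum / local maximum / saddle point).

∇f = (4u - 4v + 1, -4u + 8v + 2); substituting (-1, -3/4) gives ∇f = (0, 0), so (-1, -3/4) is indeed a critical point.
The Hessian of f is constant: H = [[4, -4], [-4, 8]].
det(H) = 4·8 − (-4)² = 16.
det(H) > 0 and tr(H) = 12 > 0, so H is positive definite and the point is a local minimum.

local minimum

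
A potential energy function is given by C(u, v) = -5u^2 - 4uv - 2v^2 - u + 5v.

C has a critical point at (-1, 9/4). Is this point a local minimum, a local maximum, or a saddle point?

local maximum

The Hessian of C is constant: H = [[-10, -4], [-4, -4]].
det(H) = (-10)·(-4) − (-4)² = 24.
det(H) > 0 and tr(H) = -14 < 0, so H is negative definite and the point is a local maximum.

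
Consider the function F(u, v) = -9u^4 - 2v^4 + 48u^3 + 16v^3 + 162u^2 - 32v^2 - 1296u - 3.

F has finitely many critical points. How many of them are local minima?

1

F separates as a function of u plus a function of v, so ∇F=0 decouples.
∂F/∂u = -36(u - 4)(u - 3)(u + 3) = 0 at u ∈ {-3, 3, 4}; ∂F/∂v = -8v(v - 4)(v - 2) = 0 at v ∈ {0, 2, 4}.
The Hessian is diagonal: diag(F_uu, F_vv). Second derivatives: F_uu(-3)=-1512, F_uu(3)=216, F_uu(4)=-252; F_vv(0)=-64, F_vv(2)=32, F_vv(4)=-64.
Local minima occur where both diagonal entries positive: (3, 2). Count: 1.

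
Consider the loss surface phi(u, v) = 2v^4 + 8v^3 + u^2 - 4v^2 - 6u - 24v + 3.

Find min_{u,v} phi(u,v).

phi(u,v) separates as P(u) + Q(v) + 3, so its minimum is min P + min Q + 3.
P'(u) = 2u - 6 vanishes at u ∈ {3}; Q'(v) = 8(v - 1)(v + 1)(v + 3) vanishes at v ∈ {-3, -1, 1}.
Local minima of P (where P''>0): P(3)=-9. Local minima of Q: Q(-3)=-18, Q(1)=-18.
So the global minimum of phi is P(3) + Q(-3) + 3 = -9 − 18 + 3 = -24, attained at (3, -3).

-24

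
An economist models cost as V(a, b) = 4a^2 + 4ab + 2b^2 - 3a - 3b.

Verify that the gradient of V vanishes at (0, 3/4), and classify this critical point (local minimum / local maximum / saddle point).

∇V = (8a + 4b - 3, 4a + 4b - 3); substituting (0, 3/4) gives ∇V = (0, 0), so (0, 3/4) is indeed a critical point.
The Hessian of V is constant: H = [[8, 4], [4, 4]].
det(H) = 8·4 − 4² = 16.
det(H) > 0 and tr(H) = 12 > 0, so H is positive definite and the point is a local minimum.

local minimum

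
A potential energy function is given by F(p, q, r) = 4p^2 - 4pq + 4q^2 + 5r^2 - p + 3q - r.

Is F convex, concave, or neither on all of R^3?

F is quadratic, so its Hessian is the constant matrix H = [[8, -4, 0], [-4, 8, 0], [0, 0, 10]].
Leading principal minors: 8, 48, 480.
All positive ⇒ H ≻ 0 ⇒ convex.

convex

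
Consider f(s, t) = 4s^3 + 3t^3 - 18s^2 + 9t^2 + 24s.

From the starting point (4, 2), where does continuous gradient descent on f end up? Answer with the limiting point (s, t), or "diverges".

f is separable, so gradient descent decouples: s follows -∂f/∂s, t follows -∂f/∂t.
∂f/∂s = 12(s - 2)(s - 1); at s=4 this is 72, so s decreases.
∂f/∂t = 9t(t + 2); at t=2 this is 72, so t decreases.
s converges to its nearest critical value 2 (a local min of the s-part); t converges to 0. The iterate converges to (2, 0).

(2, 0)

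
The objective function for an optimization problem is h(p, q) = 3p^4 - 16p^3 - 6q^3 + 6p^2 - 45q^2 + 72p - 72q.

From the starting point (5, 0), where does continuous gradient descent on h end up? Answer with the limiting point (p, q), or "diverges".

diverges

h is separable, so gradient descent decouples: p follows -∂h/∂p, q follows -∂h/∂q.
∂h/∂p = 12(p - 3)(p - 2)(p + 1); at p=5 this is 432, so p decreases.
∂h/∂q = -18(q + 1)(q + 4); at q=0 this is -72, so q increases.
The q-coordinate has no critical point in that direction and runs off to infinity.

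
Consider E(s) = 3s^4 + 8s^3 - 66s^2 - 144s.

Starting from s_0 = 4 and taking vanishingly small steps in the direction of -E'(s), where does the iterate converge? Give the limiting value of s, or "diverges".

E'(s) = 12(s - 3)(s + 1)(s + 4), so E'(4) = 480.
Gradient descent moves in the -E' direction, i.e. s is decreasing.
The nearest critical point in that direction is s = 3, where E'' = 336 > 0 (a local minimum). The iterate converges there.

3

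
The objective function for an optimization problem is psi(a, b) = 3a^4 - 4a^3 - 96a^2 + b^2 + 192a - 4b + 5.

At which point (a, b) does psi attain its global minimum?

psi(a,b) separates as P(a) + Q(b) + 5, so its minimum is min P + min Q + 5.
P'(a) = 12(a - 4)(a - 1)(a + 4) vanishes at a ∈ {-4, 1, 4}; Q'(b) = 2b - 4 vanishes at b ∈ {2}.
Local minima of P (where P''>0): P(-4)=-1280, P(4)=-256. Local minima of Q: Q(2)=-4.
So the global minimum of psi is P(-4) + Q(2) + 5 = -1280 − 4 + 5 = -1279, attained at (-4, 2).

(-4, 2)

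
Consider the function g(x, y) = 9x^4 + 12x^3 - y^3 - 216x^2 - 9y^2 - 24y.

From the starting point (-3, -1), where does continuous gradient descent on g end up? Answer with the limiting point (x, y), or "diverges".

diverges

g is separable, so gradient descent decouples: x follows -∂g/∂x, y follows -∂g/∂y.
∂g/∂x = 36x(x - 3)(x + 4); at x=-3 this is 648, so x decreases.
∂g/∂y = -3(y + 2)(y + 4); at y=-1 this is -9, so y increases.
The y-coordinate has no critical point in that direction and runs off to infinity.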